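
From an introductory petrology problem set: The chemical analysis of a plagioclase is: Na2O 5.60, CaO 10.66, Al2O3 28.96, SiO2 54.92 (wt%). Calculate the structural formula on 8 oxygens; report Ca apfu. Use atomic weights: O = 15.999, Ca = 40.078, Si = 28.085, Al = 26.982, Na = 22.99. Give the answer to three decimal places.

Na2O (M=61.979): mol = 0.09035; Na = 0.18070, O = 0.09035.
CaO (M=56.077): mol = 0.19010; Ca = 0.19010, O = 0.19010.
Al2O3 (M=101.961): mol = 0.28403; Al = 0.56806, O = 0.85209.
SiO2 (M=60.083): mol = 0.91407; Si = 0.91407, O = 1.82814.
ΣO = 2.96068; factor = 8/ΣO = 2.70208.
Ca apfu = 0.19010 × 2.70208 = 0.514.

0.514 Ca apfu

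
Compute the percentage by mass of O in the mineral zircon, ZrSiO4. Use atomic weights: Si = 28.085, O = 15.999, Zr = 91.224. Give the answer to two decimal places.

34.91 wt%

Molar mass of ZrSiO4: 1×91.224 + 1×28.085 + 4×15.999 = 183.305 g/mol.
Mass of O per formula unit: 4 × 15.999 = 63.996 g.
Weight fraction O = 63.996 / 183.305 = 0.3491.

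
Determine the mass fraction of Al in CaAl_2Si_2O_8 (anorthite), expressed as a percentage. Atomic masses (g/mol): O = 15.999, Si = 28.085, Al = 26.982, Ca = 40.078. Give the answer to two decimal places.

Formula mass = 1×40.078 + 2×26.982 + 2×28.085 + 8×15.999 = 278.204 g/mol, of which 53.964 g is Al.
So Al makes up 53.964/278.204 = 0.1940 of the mass, i.e. 19.40%.

19.40 wt%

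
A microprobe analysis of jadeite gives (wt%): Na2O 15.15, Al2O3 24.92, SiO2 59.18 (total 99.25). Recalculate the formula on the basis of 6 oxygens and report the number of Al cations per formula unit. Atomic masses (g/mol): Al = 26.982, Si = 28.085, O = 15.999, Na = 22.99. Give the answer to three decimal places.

0.995 Al apfu

Na2O (M=61.979): mol = 0.24444; Na = 0.48888, O = 0.24444.
Al2O3 (M=101.961): mol = 0.24441; Al = 0.48882, O = 0.73323.
SiO2 (M=60.083): mol = 0.98497; Si = 0.98497, O = 1.96994.
ΣO = 2.94761; factor = 6/ΣO = 2.03555.
Al apfu = 0.48882 × 2.03555 = 0.995.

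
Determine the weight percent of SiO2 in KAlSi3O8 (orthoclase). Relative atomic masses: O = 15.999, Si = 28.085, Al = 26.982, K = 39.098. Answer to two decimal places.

64.76 wt%

Formula mass = 278.327 g/mol.
3 Si → 3.0000 mol SiO2 per formula unit; M(SiO2) = 60.083, so SiO2 mass = 180.249 g.
180.249/278.327 × 100 = 64.76 wt%.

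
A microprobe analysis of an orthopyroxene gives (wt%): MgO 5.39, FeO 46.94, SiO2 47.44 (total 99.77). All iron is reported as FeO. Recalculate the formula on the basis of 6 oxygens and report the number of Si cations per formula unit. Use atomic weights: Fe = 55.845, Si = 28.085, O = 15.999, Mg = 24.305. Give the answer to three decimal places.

MgO: 5.39/40.304 = 0.13373 mol → 0.13373 mol Mg, 0.13373 mol O.
FeO: 46.94/71.844 = 0.65336 mol → 0.65336 mol Fe, 0.65336 mol O.
SiO2: 47.44/60.083 = 0.78957 mol → 0.78957 mol Si, 1.57914 mol O.
Total oxygen = 2.36623 mol. Normalization factor = 6/2.36623 = 2.53568.
Si per 6 O = 0.78957 × 2.53568 = 2.002.

2.002 Si apfu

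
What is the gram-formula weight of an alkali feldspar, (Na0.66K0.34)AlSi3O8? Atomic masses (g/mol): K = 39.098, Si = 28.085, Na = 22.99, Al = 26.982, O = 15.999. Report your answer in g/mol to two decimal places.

267.70 g/mol

Na: 0.66 × 22.99 = 15.1734
K: 0.34 × 39.098 = 13.2933
Al: 1 × 26.982 = 26.9820
Si: 3 × 28.085 = 84.2550
O: 8 × 15.999 = 127.9920
Summing the contributions gives the formula mass.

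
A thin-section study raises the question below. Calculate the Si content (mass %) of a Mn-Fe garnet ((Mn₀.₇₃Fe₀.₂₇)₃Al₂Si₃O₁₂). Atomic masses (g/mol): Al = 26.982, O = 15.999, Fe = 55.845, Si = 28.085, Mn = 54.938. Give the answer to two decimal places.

17.00 mass %

M((Mn₀.₇₃Fe₀.₂₇)₃Al₂Si₃O₁₂) = 495.756 g/mol.
Si contributes 3 × 28.085 = 84.255 g per mole.
84.255/495.756 = 0.1700 → 17.00%.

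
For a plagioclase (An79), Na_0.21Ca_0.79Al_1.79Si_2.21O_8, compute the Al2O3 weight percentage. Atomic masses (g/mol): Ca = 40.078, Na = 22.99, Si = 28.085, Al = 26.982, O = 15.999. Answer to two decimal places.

M(Na_0.21Ca_0.79Al_1.79Si_2.21O_8) = 274.847 g/mol; M(Al2O3) = 101.961 g/mol.
Moles Al2O3 per formula unit = 1.79 Al ÷ 2 = 0.8950.
Al2O3 fraction = (0.8950 × 101.961) / 274.847 = 91.255/274.847 = 0.3320.

33.20 wt%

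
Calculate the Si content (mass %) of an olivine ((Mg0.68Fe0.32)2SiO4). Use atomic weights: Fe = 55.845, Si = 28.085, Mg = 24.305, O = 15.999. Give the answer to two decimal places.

Molar mass of (Mg0.68Fe0.32)2SiO4: 1.36*24.305 + 0.64*55.845 + 1*28.085 + 4*15.999 = 160.877 g/mol.
Mass of Si per formula unit: 1 × 28.085 = 28.085 g.
Weight fraction Si = 28.085 / 160.877 = 0.1746.

17.46 mass %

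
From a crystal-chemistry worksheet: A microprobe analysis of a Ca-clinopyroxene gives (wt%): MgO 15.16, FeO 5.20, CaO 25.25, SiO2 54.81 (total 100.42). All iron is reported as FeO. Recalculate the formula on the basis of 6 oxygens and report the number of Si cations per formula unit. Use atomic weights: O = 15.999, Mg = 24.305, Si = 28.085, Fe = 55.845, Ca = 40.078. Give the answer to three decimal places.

15.16 wt% MgO ÷ 40.304 g/mol = 0.37614 mol, giving 0.37614 Mg and 0.37614 O.
5.20 wt% FeO ÷ 71.844 g/mol = 0.07238 mol, giving 0.07238 Fe and 0.07238 O.
25.25 wt% CaO ÷ 56.077 g/mol = 0.45027 mol, giving 0.45027 Ca and 0.45027 O.
54.81 wt% SiO2 ÷ 60.083 g/mol = 0.91224 mol, giving 0.91224 Si and 1.82448 O.
Oxygen sums to 2.72327; scaling by 6/2.72327 = 2.20323 puts the formula on 6 O.
Si: 0.91224 × 2.20323 = 2.010 atoms per formula unit.

2.010 Si apfu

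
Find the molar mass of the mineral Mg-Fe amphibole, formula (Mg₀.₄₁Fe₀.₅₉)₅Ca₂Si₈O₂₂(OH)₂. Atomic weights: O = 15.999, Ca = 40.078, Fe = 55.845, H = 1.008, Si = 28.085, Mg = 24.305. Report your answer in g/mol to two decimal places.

905.40 g/mol

The formula mass is the sum 2.05·24.305 + 2.95·55.845 + 2·40.078 + 8·28.085 + 24·15.999 + 2·1.008.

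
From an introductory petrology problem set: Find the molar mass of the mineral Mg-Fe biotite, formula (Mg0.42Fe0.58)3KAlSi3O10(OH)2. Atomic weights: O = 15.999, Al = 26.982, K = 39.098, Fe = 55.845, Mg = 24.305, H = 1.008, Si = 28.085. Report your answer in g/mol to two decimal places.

472.13 g/mol

Mg: 1.26 × 24.305 = 30.6243
Fe: 1.74 × 55.845 = 97.1703
K: 1 × 39.098 = 39.0980
Al: 1 × 26.982 = 26.9820
Si: 3 × 28.085 = 84.2550
O: 12 × 15.999 = 191.9880
H: 2 × 1.008 = 2.0160
Summing the contributions gives the formula mass.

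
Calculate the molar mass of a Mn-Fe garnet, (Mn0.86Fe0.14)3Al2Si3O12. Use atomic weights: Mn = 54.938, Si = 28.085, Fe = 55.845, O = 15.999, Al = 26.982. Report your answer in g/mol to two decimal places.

495.40 g/mol

The formula mass is the sum 2.58(54.938) + 0.42(55.845) + 2(26.982) + 3(28.085) + 12(15.999).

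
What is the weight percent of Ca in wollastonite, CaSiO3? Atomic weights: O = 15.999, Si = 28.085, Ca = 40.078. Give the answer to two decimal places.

34.50 mass %

Molar mass of CaSiO3: 1·40.078 + 1·28.085 + 3·15.999 = 116.160 g/mol.
Mass of Ca per formula unit: 1 × 40.078 = 40.078 g.
Weight fraction Ca = 40.078 / 116.160 = 0.3450.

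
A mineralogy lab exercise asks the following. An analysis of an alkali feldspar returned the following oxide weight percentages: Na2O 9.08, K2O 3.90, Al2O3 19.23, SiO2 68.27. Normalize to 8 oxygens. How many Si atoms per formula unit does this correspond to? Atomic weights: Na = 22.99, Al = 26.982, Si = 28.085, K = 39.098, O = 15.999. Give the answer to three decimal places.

3.004 Si apfu

Na2O: 9.08/61.979 = 0.14650 mol → 0.29300 mol Na, 0.14650 mol O.
K2O: 3.90/94.195 = 0.04140 mol → 0.08280 mol K, 0.04140 mol O.
Al2O3: 19.23/101.961 = 0.18860 mol → 0.37720 mol Al, 0.56580 mol O.
SiO2: 68.27/60.083 = 1.13626 mol → 1.13626 mol Si, 2.27252 mol O.
Total oxygen = 3.02622 mol. Normalization factor = 8/3.02622 = 2.64356.
Si per 8 O = 1.13626 × 2.64356 = 3.004.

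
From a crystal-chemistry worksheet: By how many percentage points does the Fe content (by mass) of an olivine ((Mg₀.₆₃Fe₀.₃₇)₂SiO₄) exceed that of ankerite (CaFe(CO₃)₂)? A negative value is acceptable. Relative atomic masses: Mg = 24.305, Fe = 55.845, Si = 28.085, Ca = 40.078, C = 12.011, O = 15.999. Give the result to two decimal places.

-0.67 percentage points

M((Mg₀.₆₃Fe₀.₃₇)₂SiO₄) = 164.031 g/mol, so wt% Fe = 41.325/164.031 × 100 = 25.19%.
M(CaFe(CO₃)₂) = 215.939 g/mol, so wt% Fe = 55.845/215.939 × 100 = 25.86%.
25.19 − 25.86 = -0.67 pp.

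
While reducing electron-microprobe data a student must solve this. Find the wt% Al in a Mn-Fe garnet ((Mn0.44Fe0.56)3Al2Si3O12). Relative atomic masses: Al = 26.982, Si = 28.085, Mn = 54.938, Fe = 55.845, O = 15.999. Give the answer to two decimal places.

10.87 weight percent

M((Mn0.44Fe0.56)3Al2Si3O12) = 496.545 g/mol.
Al contributes 2 × 26.982 = 53.964 g per mole.
53.964/496.545 = 0.1087 → 10.87%.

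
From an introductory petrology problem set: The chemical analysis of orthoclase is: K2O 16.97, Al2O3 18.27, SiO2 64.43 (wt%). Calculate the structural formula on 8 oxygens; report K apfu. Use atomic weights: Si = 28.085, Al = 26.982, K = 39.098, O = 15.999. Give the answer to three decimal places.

1.007 K apfu

16.97 wt% K2O ÷ 94.195 g/mol = 0.18016 mol, giving 0.36032 K and 0.18016 O.
18.27 wt% Al2O3 ÷ 101.961 g/mol = 0.17919 mol, giving 0.35838 Al and 0.53757 O.
64.43 wt% SiO2 ÷ 60.083 g/mol = 1.07235 mol, giving 1.07235 Si and 2.14470 O.
Oxygen sums to 2.86243; scaling by 8/2.86243 = 2.79483 puts the formula on 8 O.
K: 0.36032 × 2.79483 = 1.007 atoms per formula unit.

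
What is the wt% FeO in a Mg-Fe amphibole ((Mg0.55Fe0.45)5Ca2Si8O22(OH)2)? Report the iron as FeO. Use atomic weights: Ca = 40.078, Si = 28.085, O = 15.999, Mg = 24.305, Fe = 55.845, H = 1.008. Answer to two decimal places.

Molar mass of (Mg0.55Fe0.45)5Ca2Si8O22(OH)2 = 2.75×24.305 + 2.25×55.845 + 2×40.078 + 8×28.085 + 24×15.999 + 2×1.008 = 883.318 g/mol.
Each formula unit contains 2.25 Fe, equivalent to 2.25/1 = 2.2500 mol FeO.
M(FeO) = 1×55.845 + 1×15.999 = 71.844 g/mol.
Mass of FeO per formula unit = 2.2500 × 71.844 = 161.649 g.
FeO wt% = 161.649 / 883.318 × 100 = 18.30%.

18.30 wt%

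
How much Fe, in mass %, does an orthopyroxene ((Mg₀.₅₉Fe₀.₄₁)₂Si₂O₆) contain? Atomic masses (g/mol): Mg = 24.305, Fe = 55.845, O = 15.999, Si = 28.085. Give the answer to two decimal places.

Formula mass = 1.18*24.305 + 0.82*55.845 + 2*28.085 + 6*15.999 = 226.637 g/mol, of which 45.793 g is Fe.
So Fe makes up 45.793/226.637 = 0.2021 of the mass, i.e. 20.21%.

20.21 mass %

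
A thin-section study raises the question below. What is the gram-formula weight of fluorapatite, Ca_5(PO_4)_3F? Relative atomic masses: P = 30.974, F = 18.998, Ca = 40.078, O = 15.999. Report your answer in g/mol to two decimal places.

504.30 g/mol

M = 5×40.078 + 3×30.974 + 12×15.999 + 1×18.998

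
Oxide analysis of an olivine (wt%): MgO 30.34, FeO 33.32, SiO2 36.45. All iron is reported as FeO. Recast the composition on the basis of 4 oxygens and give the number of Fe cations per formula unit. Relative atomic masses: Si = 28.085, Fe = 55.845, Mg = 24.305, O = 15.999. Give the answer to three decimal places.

0.763 Fe apfu

MgO: 30.34/40.304 = 0.75278 mol → 0.75278 mol Mg, 0.75278 mol O.
FeO: 33.32/71.844 = 0.46378 mol → 0.46378 mol Fe, 0.46378 mol O.
SiO2: 36.45/60.083 = 0.60666 mol → 0.60666 mol Si, 1.21332 mol O.
Total oxygen = 2.42988 mol. Normalization factor = 4/2.42988 = 1.64617.
Fe per 4 O = 0.46378 × 1.64617 = 0.763.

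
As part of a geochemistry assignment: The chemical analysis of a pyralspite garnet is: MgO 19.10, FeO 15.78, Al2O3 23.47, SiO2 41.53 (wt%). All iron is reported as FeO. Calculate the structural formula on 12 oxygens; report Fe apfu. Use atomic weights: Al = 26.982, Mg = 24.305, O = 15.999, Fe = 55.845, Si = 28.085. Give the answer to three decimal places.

MgO: 19.10/40.304 = 0.47390 mol → 0.47390 mol Mg, 0.47390 mol O.
FeO: 15.78/71.844 = 0.21964 mol → 0.21964 mol Fe, 0.21964 mol O.
Al2O3: 23.47/101.961 = 0.23019 mol → 0.46038 mol Al, 0.69057 mol O.
SiO2: 41.53/60.083 = 0.69121 mol → 0.69121 mol Si, 1.38242 mol O.
Total oxygen = 2.76653 mol. Normalization factor = 12/2.76653 = 4.33756.
Fe per 12 O = 0.21964 × 4.33756 = 0.953.

0.953 Fe apfu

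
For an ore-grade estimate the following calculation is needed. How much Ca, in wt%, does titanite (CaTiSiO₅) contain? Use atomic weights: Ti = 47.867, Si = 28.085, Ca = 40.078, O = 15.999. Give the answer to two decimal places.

20.45 wt%

Molar mass of CaTiSiO₅: 1*40.078 + 1*47.867 + 1*28.085 + 5*15.999 = 196.025 g/mol.
Mass of Ca per formula unit: 1 × 40.078 = 40.078 g.
Weight fraction Ca = 40.078 / 196.025 = 0.2045.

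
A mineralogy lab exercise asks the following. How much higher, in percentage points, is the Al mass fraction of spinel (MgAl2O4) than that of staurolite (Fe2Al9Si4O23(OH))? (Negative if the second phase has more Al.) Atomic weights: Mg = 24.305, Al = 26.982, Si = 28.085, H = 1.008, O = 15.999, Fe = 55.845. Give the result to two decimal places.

9.42 percentage points

M(MgAl2O4) = 142.265 g/mol, so wt% Al = 53.964/142.265 × 100 = 37.93%.
M(Fe2Al9Si4O23(OH)) = 851.852 g/mol, so wt% Al = 242.838/851.852 × 100 = 28.51%.
37.93 − 28.51 = 9.42 pp.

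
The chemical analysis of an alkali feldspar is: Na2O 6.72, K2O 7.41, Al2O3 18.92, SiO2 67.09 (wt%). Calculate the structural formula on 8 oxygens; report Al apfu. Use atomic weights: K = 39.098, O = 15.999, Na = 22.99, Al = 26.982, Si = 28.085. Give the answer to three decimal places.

0.997 Al apfu

6.72 wt% Na2O ÷ 61.979 g/mol = 0.10842 mol, giving 0.21684 Na and 0.10842 O.
7.41 wt% K2O ÷ 94.195 g/mol = 0.07867 mol, giving 0.15734 K and 0.07867 O.
18.92 wt% Al2O3 ÷ 101.961 g/mol = 0.18556 mol, giving 0.37112 Al and 0.55668 O.
67.09 wt% SiO2 ÷ 60.083 g/mol = 1.11662 mol, giving 1.11662 Si and 2.23324 O.
Oxygen sums to 2.97701; scaling by 8/2.97701 = 2.68726 puts the formula on 8 O.
Al: 0.37112 × 2.68726 = 0.997 atoms per formula unit.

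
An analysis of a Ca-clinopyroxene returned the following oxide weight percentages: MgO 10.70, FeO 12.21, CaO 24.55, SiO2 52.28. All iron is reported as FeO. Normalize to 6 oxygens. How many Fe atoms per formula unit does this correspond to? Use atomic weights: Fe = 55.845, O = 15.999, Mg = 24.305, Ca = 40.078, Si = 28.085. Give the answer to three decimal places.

0.390 Fe apfu

10.70 wt% MgO ÷ 40.304 g/mol = 0.26548 mol, giving 0.26548 Mg and 0.26548 O.
12.21 wt% FeO ÷ 71.844 g/mol = 0.16995 mol, giving 0.16995 Fe and 0.16995 O.
24.55 wt% CaO ÷ 56.077 g/mol = 0.43779 mol, giving 0.43779 Ca and 0.43779 O.
52.28 wt% SiO2 ÷ 60.083 g/mol = 0.87013 mol, giving 0.87013 Si and 1.74026 O.
Oxygen sums to 2.61348; scaling by 6/2.61348 = 2.29579 puts the formula on 6 O.
Fe: 0.16995 × 2.29579 = 0.390 atoms per formula unit.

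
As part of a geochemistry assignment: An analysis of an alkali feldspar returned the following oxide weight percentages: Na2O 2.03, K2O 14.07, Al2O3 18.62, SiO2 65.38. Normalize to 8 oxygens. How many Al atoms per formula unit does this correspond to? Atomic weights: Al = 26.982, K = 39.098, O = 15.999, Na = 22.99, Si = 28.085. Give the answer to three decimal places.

1.005 Al apfu

2.03 wt% Na2O ÷ 61.979 g/mol = 0.03275 mol, giving 0.06550 Na and 0.03275 O.
14.07 wt% K2O ÷ 94.195 g/mol = 0.14937 mol, giving 0.29874 K and 0.14937 O.
18.62 wt% Al2O3 ÷ 101.961 g/mol = 0.18262 mol, giving 0.36524 Al and 0.54786 O.
65.38 wt% SiO2 ÷ 60.083 g/mol = 1.08816 mol, giving 1.08816 Si and 2.17632 O.
Oxygen sums to 2.90630; scaling by 8/2.90630 = 2.75264 puts the formula on 8 O.
Al: 0.36524 × 2.75264 = 1.005 atoms per formula unit.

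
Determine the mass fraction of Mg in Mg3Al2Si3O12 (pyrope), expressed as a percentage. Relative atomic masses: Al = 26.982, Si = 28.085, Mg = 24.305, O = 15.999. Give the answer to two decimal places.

Molar mass of Mg3Al2Si3O12: 3×24.305 + 2×26.982 + 3×28.085 + 12×15.999 = 403.122 g/mol.
Mass of Mg per formula unit: 3 × 24.305 = 72.915 g.
Weight fraction Mg = 72.915 / 403.122 = 0.1809.

18.09 wt%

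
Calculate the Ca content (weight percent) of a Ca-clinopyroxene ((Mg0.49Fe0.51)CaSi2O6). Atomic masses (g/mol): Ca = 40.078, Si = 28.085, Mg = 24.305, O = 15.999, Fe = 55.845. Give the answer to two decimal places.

17.23 weight percent

M((Mg0.49Fe0.51)CaSi2O6) = 232.632 g/mol.
Ca contributes 1 × 40.078 = 40.078 g per mole.
40.078/232.632 = 0.1723 → 17.23%.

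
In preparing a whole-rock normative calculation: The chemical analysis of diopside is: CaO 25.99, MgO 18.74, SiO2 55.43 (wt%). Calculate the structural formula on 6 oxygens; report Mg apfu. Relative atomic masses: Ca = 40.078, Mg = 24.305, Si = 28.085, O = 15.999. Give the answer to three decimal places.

1.006 Mg apfu

CaO (M=56.077): mol = 0.46347; Ca = 0.46347, O = 0.46347.
MgO (M=40.304): mol = 0.46497; Mg = 0.46497, O = 0.46497.
SiO2 (M=60.083): mol = 0.92256; Si = 0.92256, O = 1.84512.
ΣO = 2.77356; factor = 6/ΣO = 2.16328.
Mg apfu = 0.46497 × 2.16328 = 1.006.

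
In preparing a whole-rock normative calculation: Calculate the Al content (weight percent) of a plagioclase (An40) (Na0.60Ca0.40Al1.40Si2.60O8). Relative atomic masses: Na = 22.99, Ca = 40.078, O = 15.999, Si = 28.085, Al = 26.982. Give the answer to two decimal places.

M(Na0.60Ca0.40Al1.40Si2.60O8) = 268.613 g/mol.
Al contributes 1.40 × 26.982 = 37.775 g per mole.
37.775/268.613 = 0.1406 → 14.06%.

14.06 weight percent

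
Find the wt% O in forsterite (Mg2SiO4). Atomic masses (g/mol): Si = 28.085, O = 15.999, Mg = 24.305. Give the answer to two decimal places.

45.49 wt%

Formula mass = 2*24.305 + 1*28.085 + 4*15.999 = 140.691 g/mol, of which 63.996 g is O.
So O makes up 63.996/140.691 = 0.4549 of the mass, i.e. 45.49%.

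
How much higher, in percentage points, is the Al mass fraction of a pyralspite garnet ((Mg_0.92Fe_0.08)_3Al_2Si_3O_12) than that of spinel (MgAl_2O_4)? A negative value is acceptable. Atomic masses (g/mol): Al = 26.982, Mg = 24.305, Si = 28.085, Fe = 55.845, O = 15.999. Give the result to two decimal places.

M((Mg_0.92Fe_0.08)_3Al_2Si_3O_12) = 410.692 g/mol, so wt% Al = 53.964/410.692 × 100 = 13.14%.
M(MgAl_2O_4) = 142.265 g/mol, so wt% Al = 53.964/142.265 × 100 = 37.93%.
13.14 − 37.93 = -24.79 pp.

-24.79 percentage points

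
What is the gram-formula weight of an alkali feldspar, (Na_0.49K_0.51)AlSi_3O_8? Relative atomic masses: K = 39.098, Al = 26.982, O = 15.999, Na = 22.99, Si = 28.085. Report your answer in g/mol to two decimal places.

M = 0.49(22.99) + 0.51(39.098) + 1(26.982) + 3(28.085) + 8(15.999)

270.43 g/mol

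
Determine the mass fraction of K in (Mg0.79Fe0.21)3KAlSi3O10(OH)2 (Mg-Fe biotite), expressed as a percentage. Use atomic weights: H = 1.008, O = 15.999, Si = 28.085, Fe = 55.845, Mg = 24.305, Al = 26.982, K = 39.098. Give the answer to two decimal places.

8.94 mass %

Formula mass = 2.37×24.305 + 0.63×55.845 + 1×39.098 + 1×26.982 + 3×28.085 + 12×15.999 + 2×1.008 = 437.124 g/mol, of which 39.098 g is K.
So K makes up 39.098/437.124 = 0.0894 of the mass, i.e. 8.94%.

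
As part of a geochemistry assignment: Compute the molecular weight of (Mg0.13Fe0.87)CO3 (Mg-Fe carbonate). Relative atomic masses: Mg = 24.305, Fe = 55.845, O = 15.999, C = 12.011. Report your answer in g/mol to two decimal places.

111.75 g/mol

The formula mass is the sum 0.13(24.305) + 0.87(55.845) + 1(12.011) + 3(15.999).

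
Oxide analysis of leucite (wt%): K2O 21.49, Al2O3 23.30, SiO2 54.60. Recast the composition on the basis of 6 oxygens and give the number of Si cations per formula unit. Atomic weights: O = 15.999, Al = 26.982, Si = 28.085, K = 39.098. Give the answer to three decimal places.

21.49 wt% K2O ÷ 94.195 g/mol = 0.22814 mol, giving 0.45628 K and 0.22814 O.
23.30 wt% Al2O3 ÷ 101.961 g/mol = 0.22852 mol, giving 0.45704 Al and 0.68556 O.
54.60 wt% SiO2 ÷ 60.083 g/mol = 0.90874 mol, giving 0.90874 Si and 1.81748 O.
Oxygen sums to 2.73118; scaling by 6/2.73118 = 2.19685 puts the formula on 6 O.
Si: 0.90874 × 2.19685 = 1.996 atoms per formula unit.

1.996 Si apfu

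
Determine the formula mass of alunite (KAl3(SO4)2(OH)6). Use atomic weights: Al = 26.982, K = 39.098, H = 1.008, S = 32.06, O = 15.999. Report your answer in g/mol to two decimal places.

M = 1·39.098 + 3·26.982 + 2·32.06 + 14·15.999 + 6·1.008

414.20 g/mol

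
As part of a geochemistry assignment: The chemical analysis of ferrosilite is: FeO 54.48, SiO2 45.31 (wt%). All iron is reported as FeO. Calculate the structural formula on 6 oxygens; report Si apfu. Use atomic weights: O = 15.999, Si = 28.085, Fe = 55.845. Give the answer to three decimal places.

FeO: 54.48/71.844 = 0.75831 mol → 0.75831 mol Fe, 0.75831 mol O.
SiO2: 45.31/60.083 = 0.75412 mol → 0.75412 mol Si, 1.50824 mol O.
Total oxygen = 2.26655 mol. Normalization factor = 6/2.26655 = 2.64720.
Si per 6 O = 0.75412 × 2.64720 = 1.996.

1.996 Si apfu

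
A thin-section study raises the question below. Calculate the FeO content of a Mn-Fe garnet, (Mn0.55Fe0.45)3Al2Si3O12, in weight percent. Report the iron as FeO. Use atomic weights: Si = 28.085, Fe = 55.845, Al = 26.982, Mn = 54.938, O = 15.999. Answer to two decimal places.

Molar mass of (Mn0.55Fe0.45)3Al2Si3O12 = 1.65·54.938 + 1.35·55.845 + 2·26.982 + 3·28.085 + 12·15.999 = 496.245 g/mol.
Each formula unit contains 1.35 Fe, equivalent to 1.35/1 = 1.3500 mol FeO.
M(FeO) = 1×55.845 + 1×15.999 = 71.844 g/mol.
Mass of FeO per formula unit = 1.3500 × 71.844 = 96.989 g.
FeO wt% = 96.989 / 496.245 × 100 = 19.54%.

19.54 wt%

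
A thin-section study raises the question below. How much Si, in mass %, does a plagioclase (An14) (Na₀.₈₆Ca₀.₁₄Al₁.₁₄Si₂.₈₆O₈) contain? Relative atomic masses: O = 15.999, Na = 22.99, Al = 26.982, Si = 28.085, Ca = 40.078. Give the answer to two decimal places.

Molar mass of Na₀.₈₆Ca₀.₁₄Al₁.₁₄Si₂.₈₆O₈: 0.86*22.99 + 0.14*40.078 + 1.14*26.982 + 2.86*28.085 + 8*15.999 = 264.457 g/mol.
Mass of Si per formula unit: 2.86 × 28.085 = 80.323 g.
Weight fraction Si = 80.323 / 264.457 = 0.3037.

30.37 mass %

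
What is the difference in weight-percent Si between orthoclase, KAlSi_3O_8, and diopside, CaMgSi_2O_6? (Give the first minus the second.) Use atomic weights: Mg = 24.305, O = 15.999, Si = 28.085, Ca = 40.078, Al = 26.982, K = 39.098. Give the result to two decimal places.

4.33 percentage points

Si in KAlSi_3O_8: molar mass 278.327 g/mol; 3×28.085 = 84.255 g → 30.27 wt%.
Si in CaMgSi_2O_6: molar mass 216.547 g/mol; 2×28.085 = 56.170 g → 25.94 wt%.
Difference = 30.27 − 25.94 = 4.33 percentage points.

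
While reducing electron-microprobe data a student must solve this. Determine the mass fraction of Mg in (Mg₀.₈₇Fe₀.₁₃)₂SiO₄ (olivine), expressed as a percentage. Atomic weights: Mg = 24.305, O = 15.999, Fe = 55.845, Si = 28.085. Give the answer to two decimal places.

M((Mg₀.₈₇Fe₀.₁₃)₂SiO₄) = 148.891 g/mol.
Mg contributes 1.74 × 24.305 = 42.291 g per mole.
42.291/148.891 = 0.2840 → 28.40%.

28.40 wt%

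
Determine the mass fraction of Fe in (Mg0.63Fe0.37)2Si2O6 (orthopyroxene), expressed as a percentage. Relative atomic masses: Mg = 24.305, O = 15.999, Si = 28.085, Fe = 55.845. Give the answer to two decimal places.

18.44 wt%

Formula mass = 1.26*24.305 + 0.74*55.845 + 2*28.085 + 6*15.999 = 224.114 g/mol, of which 41.325 g is Fe.
So Fe makes up 41.325/224.114 = 0.1844 of the mass, i.e. 18.44%.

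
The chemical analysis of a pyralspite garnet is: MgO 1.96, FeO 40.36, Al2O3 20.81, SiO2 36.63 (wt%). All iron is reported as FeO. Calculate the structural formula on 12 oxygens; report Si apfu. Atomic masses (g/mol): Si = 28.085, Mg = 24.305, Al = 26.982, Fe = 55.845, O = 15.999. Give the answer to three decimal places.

MgO: 1.96/40.304 = 0.04863 mol → 0.04863 mol Mg, 0.04863 mol O.
FeO: 40.36/71.844 = 0.56177 mol → 0.56177 mol Fe, 0.56177 mol O.
Al2O3: 20.81/101.961 = 0.20410 mol → 0.40820 mol Al, 0.61230 mol O.
SiO2: 36.63/60.083 = 0.60966 mol → 0.60966 mol Si, 1.21932 mol O.
Total oxygen = 2.44202 mol. Normalization factor = 12/2.44202 = 4.91396.
Si per 12 O = 0.60966 × 4.91396 = 2.996.

2.996 Si apfu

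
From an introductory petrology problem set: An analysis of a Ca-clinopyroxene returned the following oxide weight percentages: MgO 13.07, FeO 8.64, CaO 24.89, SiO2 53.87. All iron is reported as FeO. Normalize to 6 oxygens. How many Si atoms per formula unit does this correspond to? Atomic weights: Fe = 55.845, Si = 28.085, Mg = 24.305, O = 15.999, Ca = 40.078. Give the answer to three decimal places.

MgO (M=40.304): mol = 0.32429; Mg = 0.32429, O = 0.32429.
FeO (M=71.844): mol = 0.12026; Fe = 0.12026, O = 0.12026.
CaO (M=56.077): mol = 0.44385; Ca = 0.44385, O = 0.44385.
SiO2 (M=60.083): mol = 0.89659; Si = 0.89659, O = 1.79318.
ΣO = 2.68158; factor = 6/ΣO = 2.23749.
Si apfu = 0.89659 × 2.23749 = 2.006.

2.006 Si apfu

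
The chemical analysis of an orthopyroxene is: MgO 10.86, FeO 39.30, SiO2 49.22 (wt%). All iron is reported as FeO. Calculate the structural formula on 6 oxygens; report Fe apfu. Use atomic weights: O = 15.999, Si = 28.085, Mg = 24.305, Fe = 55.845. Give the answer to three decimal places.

MgO: 10.86/40.304 = 0.26945 mol → 0.26945 mol Mg, 0.26945 mol O.
FeO: 39.30/71.844 = 0.54702 mol → 0.54702 mol Fe, 0.54702 mol O.
SiO2: 49.22/60.083 = 0.81920 mol → 0.81920 mol Si, 1.63840 mol O.
Total oxygen = 2.45487 mol. Normalization factor = 6/2.45487 = 2.44412.
Fe per 6 O = 0.54702 × 2.44412 = 1.337.

1.337 Fe apfu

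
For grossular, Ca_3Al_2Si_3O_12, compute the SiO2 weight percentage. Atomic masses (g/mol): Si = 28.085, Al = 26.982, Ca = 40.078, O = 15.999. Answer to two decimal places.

M(Ca_3Al_2Si_3O_12) = 450.441 g/mol; M(SiO2) = 60.083 g/mol.
Moles SiO2 per formula unit = 3 Si ÷ 1 = 3.0000.
SiO2 fraction = (3.0000 × 60.083) / 450.441 = 180.249/450.441 = 0.4002.

40.02 wt%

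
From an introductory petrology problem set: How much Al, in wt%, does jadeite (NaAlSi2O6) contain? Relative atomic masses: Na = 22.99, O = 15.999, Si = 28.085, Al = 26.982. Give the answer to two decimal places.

13.35 wt%

Formula mass = 1·22.99 + 1·26.982 + 2·28.085 + 6·15.999 = 202.136 g/mol, of which 26.982 g is Al.
So Al makes up 26.982/202.136 = 0.1335 of the mass, i.e. 13.35%.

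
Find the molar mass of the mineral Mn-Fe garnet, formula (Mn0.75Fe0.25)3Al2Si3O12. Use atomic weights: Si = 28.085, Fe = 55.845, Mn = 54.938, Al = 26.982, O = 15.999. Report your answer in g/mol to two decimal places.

495.70 g/mol

M = 2.25(54.938) + 0.75(55.845) + 2(26.982) + 3(28.085) + 12(15.999)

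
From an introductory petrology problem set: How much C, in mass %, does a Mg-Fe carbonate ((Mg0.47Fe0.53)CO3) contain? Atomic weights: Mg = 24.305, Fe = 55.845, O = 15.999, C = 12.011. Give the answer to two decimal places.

11.89 mass %

Formula mass = 0.47·24.305 + 0.53·55.845 + 1·12.011 + 3·15.999 = 101.029 g/mol, of which 12.011 g is C.
So C makes up 12.011/101.029 = 0.1189 of the mass, i.e. 11.89%.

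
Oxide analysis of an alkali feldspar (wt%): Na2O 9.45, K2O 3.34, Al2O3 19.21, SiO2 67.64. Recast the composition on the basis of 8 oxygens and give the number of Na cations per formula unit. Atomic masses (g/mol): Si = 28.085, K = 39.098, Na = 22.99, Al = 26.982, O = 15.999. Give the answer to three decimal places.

Na2O (M=61.979): mol = 0.15247; Na = 0.30494, O = 0.15247.
K2O (M=94.195): mol = 0.03546; K = 0.07092, O = 0.03546.
Al2O3 (M=101.961): mol = 0.18841; Al = 0.37682, O = 0.56523.
SiO2 (M=60.083): mol = 1.12578; Si = 1.12578, O = 2.25156.
ΣO = 3.00472; factor = 8/ΣO = 2.66248.
Na apfu = 0.30494 × 2.66248 = 0.812.

0.812 Na apfu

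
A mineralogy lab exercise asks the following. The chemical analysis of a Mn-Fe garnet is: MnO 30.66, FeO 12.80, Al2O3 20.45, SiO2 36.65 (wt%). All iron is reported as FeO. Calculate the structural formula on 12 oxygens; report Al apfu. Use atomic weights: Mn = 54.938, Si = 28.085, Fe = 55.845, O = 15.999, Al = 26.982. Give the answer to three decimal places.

30.66 wt% MnO ÷ 70.937 g/mol = 0.43221 mol, giving 0.43221 Mn and 0.43221 O.
12.80 wt% FeO ÷ 71.844 g/mol = 0.17816 mol, giving 0.17816 Fe and 0.17816 O.
20.45 wt% Al2O3 ÷ 101.961 g/mol = 0.20057 mol, giving 0.40114 Al and 0.60171 O.
36.65 wt% SiO2 ÷ 60.083 g/mol = 0.60999 mol, giving 0.60999 Si and 1.21998 O.
Oxygen sums to 2.43206; scaling by 12/2.43206 = 4.93409 puts the formula on 12 O.
Al: 0.40114 × 4.93409 = 1.979 atoms per formula unit.

1.979 Al apfu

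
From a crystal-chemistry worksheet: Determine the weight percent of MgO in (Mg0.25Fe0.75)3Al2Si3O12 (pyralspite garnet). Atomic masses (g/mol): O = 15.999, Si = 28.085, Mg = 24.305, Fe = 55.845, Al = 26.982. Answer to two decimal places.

Molar mass of (Mg0.25Fe0.75)3Al2Si3O12 = 0.75*24.305 + 2.25*55.845 + 2*26.982 + 3*28.085 + 12*15.999 = 474.087 g/mol.
Each formula unit contains 0.75 Mg, equivalent to 0.75/1 = 0.7500 mol MgO.
M(MgO) = 1×24.305 + 1×15.999 = 40.304 g/mol.
Mass of MgO per formula unit = 0.7500 × 40.304 = 30.228 g.
MgO wt% = 30.228 / 474.087 × 100 = 6.38%.

6.38 wt%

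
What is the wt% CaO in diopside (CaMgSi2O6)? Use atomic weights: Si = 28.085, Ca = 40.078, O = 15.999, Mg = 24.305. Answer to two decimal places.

Molar mass of CaMgSi2O6 = 1·40.078 + 1·24.305 + 2·28.085 + 6·15.999 = 216.547 g/mol.
Each formula unit contains 1 Ca, equivalent to 1/1 = 1.0000 mol CaO.
M(CaO) = 1×40.078 + 1×15.999 = 56.077 g/mol.
Mass of CaO per formula unit = 1.0000 × 56.077 = 56.077 g.
CaO wt% = 56.077 / 216.547 × 100 = 25.90%.

25.90 wt%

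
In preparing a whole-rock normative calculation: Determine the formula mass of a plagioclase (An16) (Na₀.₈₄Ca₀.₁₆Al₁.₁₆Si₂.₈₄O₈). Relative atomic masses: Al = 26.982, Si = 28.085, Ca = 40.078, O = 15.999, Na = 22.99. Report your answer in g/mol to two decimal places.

264.78 g/mol

Na: 0.84 × 22.99 = 19.3116
Ca: 0.16 × 40.078 = 6.4125
Al: 1.16 × 26.982 = 31.2991
Si: 2.84 × 28.085 = 79.7614
O: 8 × 15.999 = 127.9920
Summing the contributions gives the formula mass.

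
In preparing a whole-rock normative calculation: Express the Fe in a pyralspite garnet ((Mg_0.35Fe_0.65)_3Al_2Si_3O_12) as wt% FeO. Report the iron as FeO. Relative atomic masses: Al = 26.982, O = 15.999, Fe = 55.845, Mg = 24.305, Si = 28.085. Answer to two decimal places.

30.15 wt%

Formula mass = 464.625 g/mol.
1.95 Fe → 1.9500 mol FeO per formula unit; M(FeO) = 71.844, so FeO mass = 140.096 g.
140.096/464.625 × 100 = 30.15 wt%.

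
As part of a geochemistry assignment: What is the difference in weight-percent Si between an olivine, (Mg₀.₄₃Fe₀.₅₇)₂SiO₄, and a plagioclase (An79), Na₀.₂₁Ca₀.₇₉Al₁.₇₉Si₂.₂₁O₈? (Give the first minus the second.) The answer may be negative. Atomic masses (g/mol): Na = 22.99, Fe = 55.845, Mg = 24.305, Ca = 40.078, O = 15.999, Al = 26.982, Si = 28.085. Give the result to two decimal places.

Si in (Mg₀.₄₃Fe₀.₅₇)₂SiO₄: molar mass 176.647 g/mol; 1×28.085 = 28.085 g → 15.90 wt%.
Si in Na₀.₂₁Ca₀.₇₉Al₁.₇₉Si₂.₂₁O₈: molar mass 274.847 g/mol; 2.21×28.085 = 62.068 g → 22.58 wt%.
Difference = 15.90 − 22.58 = -6.68 percentage points.

-6.68 percentage points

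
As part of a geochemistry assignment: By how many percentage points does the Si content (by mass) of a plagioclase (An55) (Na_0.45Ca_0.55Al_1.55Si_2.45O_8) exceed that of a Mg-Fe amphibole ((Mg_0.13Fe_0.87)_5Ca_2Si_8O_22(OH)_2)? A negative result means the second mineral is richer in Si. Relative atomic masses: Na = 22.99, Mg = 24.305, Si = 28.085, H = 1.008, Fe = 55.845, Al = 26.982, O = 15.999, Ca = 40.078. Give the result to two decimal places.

1.73 percentage points

M(Na_0.45Ca_0.55Al_1.55Si_2.45O_8) = 271.011 g/mol, so wt% Si = 68.808/271.011 × 100 = 25.39%.
M((Mg_0.13Fe_0.87)_5Ca_2Si_8O_22(OH)_2) = 949.552 g/mol, so wt% Si = 224.680/949.552 × 100 = 23.66%.
25.39 − 23.66 = 1.73 pp.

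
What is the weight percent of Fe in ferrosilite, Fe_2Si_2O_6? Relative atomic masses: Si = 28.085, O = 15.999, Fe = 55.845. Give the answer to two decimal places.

Formula mass = 2·55.845 + 2·28.085 + 6·15.999 = 263.854 g/mol, of which 111.690 g is Fe.
So Fe makes up 111.690/263.854 = 0.4233 of the mass, i.e. 42.33%.

42.33 wt%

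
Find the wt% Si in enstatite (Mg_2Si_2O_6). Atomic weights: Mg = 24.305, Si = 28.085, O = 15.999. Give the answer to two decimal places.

Molar mass of Mg_2Si_2O_6: 2×24.305 + 2×28.085 + 6×15.999 = 200.774 g/mol.
Mass of Si per formula unit: 2 × 28.085 = 56.170 g.
Weight fraction Si = 56.170 / 200.774 = 0.2798.

27.98 weight percent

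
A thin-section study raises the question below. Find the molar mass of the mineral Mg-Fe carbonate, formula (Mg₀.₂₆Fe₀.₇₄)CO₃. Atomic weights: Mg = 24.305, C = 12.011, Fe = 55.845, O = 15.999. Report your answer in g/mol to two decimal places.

M = 0.26*24.305 + 0.74*55.845 + 1*12.011 + 3*15.999

107.65 g/mol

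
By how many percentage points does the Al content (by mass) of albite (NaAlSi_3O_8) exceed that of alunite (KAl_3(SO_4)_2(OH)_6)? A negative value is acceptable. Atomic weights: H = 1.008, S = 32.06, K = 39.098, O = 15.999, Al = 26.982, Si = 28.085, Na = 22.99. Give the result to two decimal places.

Al in NaAlSi_3O_8: molar mass 262.219 g/mol; 1×26.982 = 26.982 g → 10.29 wt%.
Al in KAl_3(SO_4)_2(OH)_6: molar mass 414.198 g/mol; 3×26.982 = 80.946 g → 19.54 wt%.
Difference = 10.29 − 19.54 = -9.25 percentage points.

-9.25 percentage points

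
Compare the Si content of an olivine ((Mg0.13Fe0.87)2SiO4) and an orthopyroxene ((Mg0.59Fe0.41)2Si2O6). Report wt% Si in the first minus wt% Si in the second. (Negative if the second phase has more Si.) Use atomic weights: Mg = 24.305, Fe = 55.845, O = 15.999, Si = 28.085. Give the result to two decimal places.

M((Mg0.13Fe0.87)2SiO4) = 195.571 g/mol, so wt% Si = 28.085/195.571 × 100 = 14.36%.
M((Mg0.59Fe0.41)2Si2O6) = 226.637 g/mol, so wt% Si = 56.170/226.637 × 100 = 24.78%.
14.36 − 24.78 = -10.42 pp.

-10.42 percentage points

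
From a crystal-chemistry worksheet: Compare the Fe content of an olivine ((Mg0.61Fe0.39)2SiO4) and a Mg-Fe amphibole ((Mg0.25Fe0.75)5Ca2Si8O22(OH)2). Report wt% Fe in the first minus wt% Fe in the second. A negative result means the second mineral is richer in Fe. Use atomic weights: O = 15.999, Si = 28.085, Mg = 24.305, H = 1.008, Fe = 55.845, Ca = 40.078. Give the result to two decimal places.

3.85 percentage points

M((Mg0.61Fe0.39)2SiO4) = 165.292 g/mol, so wt% Fe = 43.559/165.292 × 100 = 26.35%.
M((Mg0.25Fe0.75)5Ca2Si8O22(OH)2) = 930.628 g/mol, so wt% Fe = 209.419/930.628 × 100 = 22.50%.
26.35 − 22.50 = 3.85 pp.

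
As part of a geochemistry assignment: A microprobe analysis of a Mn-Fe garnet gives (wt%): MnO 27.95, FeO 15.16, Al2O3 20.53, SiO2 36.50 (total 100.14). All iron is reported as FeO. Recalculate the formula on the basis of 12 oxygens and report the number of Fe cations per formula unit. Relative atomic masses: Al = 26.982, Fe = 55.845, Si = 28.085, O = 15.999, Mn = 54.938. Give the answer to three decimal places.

1.045 Fe apfu

MnO (M=70.937): mol = 0.39401; Mn = 0.39401, O = 0.39401.
FeO (M=71.844): mol = 0.21101; Fe = 0.21101, O = 0.21101.
Al2O3 (M=101.961): mol = 0.20135; Al = 0.40270, O = 0.60405.
SiO2 (M=60.083): mol = 0.60749; Si = 0.60749, O = 1.21498.
ΣO = 2.42405; factor = 12/ΣO = 4.95039.
Fe apfu = 0.21101 × 4.95039 = 1.045.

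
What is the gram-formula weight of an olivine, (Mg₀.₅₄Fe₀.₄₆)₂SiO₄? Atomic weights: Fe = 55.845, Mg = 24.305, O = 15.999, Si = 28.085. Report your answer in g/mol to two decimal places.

The formula mass is the sum 1.08(24.305) + 0.92(55.845) + 1(28.085) + 4(15.999).

169.71 g/mol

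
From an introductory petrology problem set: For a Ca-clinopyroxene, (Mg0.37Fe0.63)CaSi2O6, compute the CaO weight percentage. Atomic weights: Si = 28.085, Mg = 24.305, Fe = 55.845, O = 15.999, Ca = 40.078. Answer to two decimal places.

23.72 wt%

M((Mg0.37Fe0.63)CaSi2O6) = 236.417 g/mol; M(CaO) = 56.077 g/mol.
Moles CaO per formula unit = 1 Ca ÷ 1 = 1.0000.
CaO fraction = (1.0000 × 56.077) / 236.417 = 56.077/236.417 = 0.2372.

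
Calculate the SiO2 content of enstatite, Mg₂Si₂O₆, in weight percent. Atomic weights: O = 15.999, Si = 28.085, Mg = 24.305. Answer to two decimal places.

Formula mass = 200.774 g/mol.
2 Si → 2.0000 mol SiO2 per formula unit; M(SiO2) = 60.083, so SiO2 mass = 120.166 g.
120.166/200.774 × 100 = 59.85 wt%.

59.85 wt%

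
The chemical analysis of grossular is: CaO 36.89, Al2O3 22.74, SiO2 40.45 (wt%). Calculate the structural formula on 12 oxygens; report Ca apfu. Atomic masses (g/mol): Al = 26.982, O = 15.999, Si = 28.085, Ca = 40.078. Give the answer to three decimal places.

2.953 Ca apfu

CaO: 36.89/56.077 = 0.65785 mol → 0.65785 mol Ca, 0.65785 mol O.
Al2O3: 22.74/101.961 = 0.22303 mol → 0.44606 mol Al, 0.66909 mol O.
SiO2: 40.45/60.083 = 0.67324 mol → 0.67324 mol Si, 1.34648 mol O.
Total oxygen = 2.67342 mol. Normalization factor = 12/2.67342 = 4.48863.
Ca per 12 O = 0.65785 × 4.48863 = 2.953.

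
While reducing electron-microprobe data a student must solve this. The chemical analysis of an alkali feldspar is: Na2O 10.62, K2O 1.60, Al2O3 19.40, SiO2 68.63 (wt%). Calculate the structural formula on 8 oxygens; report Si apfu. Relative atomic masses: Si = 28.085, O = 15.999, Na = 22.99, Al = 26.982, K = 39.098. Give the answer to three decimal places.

10.62 wt% Na2O ÷ 61.979 g/mol = 0.17135 mol, giving 0.34270 Na and 0.17135 O.
1.60 wt% K2O ÷ 94.195 g/mol = 0.01699 mol, giving 0.03398 K and 0.01699 O.
19.40 wt% Al2O3 ÷ 101.961 g/mol = 0.19027 mol, giving 0.38054 Al and 0.57081 O.
68.63 wt% SiO2 ÷ 60.083 g/mol = 1.14225 mol, giving 1.14225 Si and 2.28450 O.
Oxygen sums to 3.04365; scaling by 8/3.04365 = 2.62842 puts the formula on 8 O.
Si: 1.14225 × 2.62842 = 3.002 atoms per formula unit.

3.002 Si apfu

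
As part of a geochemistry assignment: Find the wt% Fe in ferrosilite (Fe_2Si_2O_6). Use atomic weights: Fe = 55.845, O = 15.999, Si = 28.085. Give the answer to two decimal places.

Formula mass = 2·55.845 + 2·28.085 + 6·15.999 = 263.854 g/mol, of which 111.690 g is Fe.
So Fe makes up 111.690/263.854 = 0.4233 of the mass, i.e. 42.33%.

42.33 wt%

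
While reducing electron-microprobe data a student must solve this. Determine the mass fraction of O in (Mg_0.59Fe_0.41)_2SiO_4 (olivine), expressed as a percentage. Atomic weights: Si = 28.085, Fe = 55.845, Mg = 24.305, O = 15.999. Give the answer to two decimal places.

Molar mass of (Mg_0.59Fe_0.41)_2SiO_4: 1.18·24.305 + 0.82·55.845 + 1·28.085 + 4·15.999 = 166.554 g/mol.
Mass of O per formula unit: 4 × 15.999 = 63.996 g.
Weight fraction O = 63.996 / 166.554 = 0.3842.

38.42 mass %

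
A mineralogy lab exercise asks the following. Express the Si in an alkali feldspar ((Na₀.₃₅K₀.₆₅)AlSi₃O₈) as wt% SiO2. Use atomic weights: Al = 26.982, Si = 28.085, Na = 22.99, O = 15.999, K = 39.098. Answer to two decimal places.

66.10 wt%

Molar mass of (Na₀.₃₅K₀.₆₅)AlSi₃O₈ = 0.35*22.99 + 0.65*39.098 + 1*26.982 + 3*28.085 + 8*15.999 = 272.689 g/mol.
Each formula unit contains 3 Si, equivalent to 3/1 = 3.0000 mol SiO2.
M(SiO2) = 1×28.085 + 2×15.999 = 60.083 g/mol.
Mass of SiO2 per formula unit = 3.0000 × 60.083 = 180.249 g.
SiO2 wt% = 180.249 / 272.689 × 100 = 66.10%.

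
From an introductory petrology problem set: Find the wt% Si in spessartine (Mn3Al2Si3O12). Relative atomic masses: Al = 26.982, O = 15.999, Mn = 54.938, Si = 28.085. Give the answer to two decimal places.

17.02 weight percent

Formula mass = 3×54.938 + 2×26.982 + 3×28.085 + 12×15.999 = 495.021 g/mol, of which 84.255 g is Si.
So Si makes up 84.255/495.021 = 0.1702 of the mass, i.e. 17.02%.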